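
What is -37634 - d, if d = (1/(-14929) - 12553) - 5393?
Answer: -293922151/14929 ≈ -19688.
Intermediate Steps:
d = -267915835/14929 (d = (-1/14929 - 12553) - 5393 = -187403738/14929 - 5393 = -267915835/14929 ≈ -17946.)
-37634 - d = -37634 - 1*(-267915835/14929) = -37634 + 267915835/14929 = -293922151/14929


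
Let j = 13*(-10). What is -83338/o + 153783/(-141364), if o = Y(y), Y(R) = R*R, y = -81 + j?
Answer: -18627565975/6293666644 ≈ -2.9597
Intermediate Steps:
j = -130
y = -211 (y = -81 - 130 = -211)
Y(R) = R²
o = 44521 (o = (-211)² = 44521)
-83338/o + 153783/(-141364) = -83338/44521 + 153783/(-141364) = -83338*1/44521 + 153783*(-1/141364) = -83338/44521 - 153783/141364 = -18627565975/6293666644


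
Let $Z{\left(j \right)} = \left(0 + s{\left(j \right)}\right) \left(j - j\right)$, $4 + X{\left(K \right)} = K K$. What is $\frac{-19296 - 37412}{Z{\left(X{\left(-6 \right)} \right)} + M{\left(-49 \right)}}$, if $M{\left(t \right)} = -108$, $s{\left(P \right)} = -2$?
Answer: $\frac{14177}{27} \approx 525.07$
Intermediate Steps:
$X{\left(K \right)} = -4 + K^{2}$ ($X{\left(K \right)} = -4 + K K = -4 + K^{2}$)
$Z{\left(j \right)} = 0$ ($Z{\left(j \right)} = \left(0 - 2\right) \left(j - j\right) = \left(-2\right) 0 = 0$)
$\frac{-19296 - 37412}{Z{\left(X{\left(-6 \right)} \right)} + M{\left(-49 \right)}} = \frac{-19296 - 37412}{0 - 108} = - \frac{56708}{-108} = \left(-56708\right) \left(- \frac{1}{108}\right) = \frac{14177}{27}$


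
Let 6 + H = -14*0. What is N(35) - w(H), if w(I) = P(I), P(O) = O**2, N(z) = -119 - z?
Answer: -190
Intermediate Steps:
H = -6 (H = -6 - 14*0 = -6 + 0 = -6)
w(I) = I**2
N(35) - w(H) = (-119 - 1*35) - 1*(-6)**2 = (-119 - 35) - 1*36 = -154 - 36 = -190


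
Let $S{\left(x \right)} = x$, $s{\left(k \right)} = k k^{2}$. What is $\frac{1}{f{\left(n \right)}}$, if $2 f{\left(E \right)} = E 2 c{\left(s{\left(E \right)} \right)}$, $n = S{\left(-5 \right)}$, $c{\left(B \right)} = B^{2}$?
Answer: $- \frac{1}{78125} \approx -1.28 \cdot 10^{-5}$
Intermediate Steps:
$s{\left(k \right)} = k^{3}$
$n = -5$
$f{\left(E \right)} = E^{7}$ ($f{\left(E \right)} = \frac{E 2 \left(E^{3}\right)^{2}}{2} = \frac{2 E E^{6}}{2} = \frac{2 E^{7}}{2} = E^{7}$)
$\frac{1}{f{\left(n \right)}} = \frac{1}{\left(-5\right)^{7}} = \frac{1}{-78125} = - \frac{1}{78125}$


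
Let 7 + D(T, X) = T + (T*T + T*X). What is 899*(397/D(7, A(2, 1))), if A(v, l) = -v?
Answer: 356903/35 ≈ 10197.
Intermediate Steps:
D(T, X) = -7 + T + T² + T*X (D(T, X) = -7 + (T + (T*T + T*X)) = -7 + (T + (T² + T*X)) = -7 + (T + T² + T*X) = -7 + T + T² + T*X)
899*(397/D(7, A(2, 1))) = 899*(397/(-7 + 7 + 7² + 7*(-1*2))) = 899*(397/(-7 + 7 + 49 + 7*(-2))) = 899*(397/(-7 + 7 + 49 - 14)) = 899*(397/35) = 356903/35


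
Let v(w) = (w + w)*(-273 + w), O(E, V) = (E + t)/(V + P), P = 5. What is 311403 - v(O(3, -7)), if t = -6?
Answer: 624435/2 ≈ 3.1222e+5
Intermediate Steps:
O(E, V) = (-6 + E)/(5 + V) (O(E, V) = (E - 6)/(V + 5) = (-6 + E)/(5 + V))
v(w) = 2*w*(-273 + w) (v(w) = (2*w)*(-273 + w) = 2*w*(-273 + w))
311403 - v(O(3, -7)) = 311403 - 2*(-6 + 3)/(5 - 7)*(-273 + (-6 + 3)/(5 - 7)) = 311403 - 2*-3/(-2)*(-273 - 3/(-2)) = 311403 - 2*(-½*(-3))*(-273 - ½*(-3)) = 311403 - 2*3*(-273 + 3/2)/2 = 311403 - 2*3*(-543)/(2*2) = 311403 - 1*(-1629/2) = 311403 + 1629/2 = 624435/2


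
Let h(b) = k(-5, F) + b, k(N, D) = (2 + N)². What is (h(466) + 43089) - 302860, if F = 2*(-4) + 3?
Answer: -259296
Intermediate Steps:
F = -5 (F = -8 + 3 = -5)
h(b) = 9 + b (h(b) = (2 - 5)² + b = (-3)² + b = 9 + b)
(h(466) + 43089) - 302860 = ((9 + 466) + 43089) - 302860 = (475 + 43089) - 302860 = 43564 - 302860 = -259296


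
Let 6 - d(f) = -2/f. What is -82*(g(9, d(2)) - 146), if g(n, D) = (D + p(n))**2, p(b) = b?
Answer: -9020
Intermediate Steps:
d(f) = 6 + 2/f (d(f) = 6 - (-2)/f = 6 + 2/f)
g(n, D) = (D + n)**2
-82*(g(9, d(2)) - 146) = -82*(((6 + 2/2) + 9)**2 - 146) = -82*(((6 + 2*(1/2)) + 9)**2 - 146) = -82*(((6 + 1) + 9)**2 - 146) = -82*((7 + 9)**2 - 146) = -82*(16**2 - 146) = -82*(256 - 146) = -82*110 = -9020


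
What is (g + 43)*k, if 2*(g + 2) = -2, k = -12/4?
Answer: -120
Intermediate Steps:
k = -3 (k = -12*¼ = -3)
g = -3 (g = -2 + (½)*(-2) = -2 - 1 = -3)
(g + 43)*k = (-3 + 43)*(-3) = 40*(-3) = -120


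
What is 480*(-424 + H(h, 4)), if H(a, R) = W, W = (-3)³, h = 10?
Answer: -216480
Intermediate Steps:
W = -27
H(a, R) = -27
480*(-424 + H(h, 4)) = 480*(-424 - 27) = 480*(-451) = -216480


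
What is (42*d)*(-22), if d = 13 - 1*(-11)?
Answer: -22176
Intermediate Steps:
d = 24 (d = 13 + 11 = 24)
(42*d)*(-22) = (42*24)*(-22) = 1008*(-22) = -22176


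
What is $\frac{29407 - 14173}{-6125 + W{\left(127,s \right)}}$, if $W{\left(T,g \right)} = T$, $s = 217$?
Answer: $- \frac{7617}{2999} \approx -2.5398$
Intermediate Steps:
$\frac{29407 - 14173}{-6125 + W{\left(127,s \right)}} = \frac{29407 - 14173}{-6125 + 127} = \frac{15234}{-5998} = 15234 \left(- \frac{1}{5998}\right) = - \frac{7617}{2999}$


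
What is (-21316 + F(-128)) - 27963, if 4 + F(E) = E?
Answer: -49411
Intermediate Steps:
F(E) = -4 + E
(-21316 + F(-128)) - 27963 = (-21316 + (-4 - 128)) - 27963 = (-21316 - 132) - 27963 = -21448 - 27963 = -49411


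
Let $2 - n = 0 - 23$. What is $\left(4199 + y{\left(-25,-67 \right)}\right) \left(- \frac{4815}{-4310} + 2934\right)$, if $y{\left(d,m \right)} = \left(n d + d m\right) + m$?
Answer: $\frac{6555413961}{431} \approx 1.521 \cdot 10^{7}$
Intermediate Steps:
$n = 25$ ($n = 2 - \left(0 - 23\right) = 2 - -23 = 2 + 23 = 25$)
$y{\left(d,m \right)} = m + 25 d + d m$ ($y{\left(d,m \right)} = \left(25 d + d m\right) + m = m + 25 d + d m$)
$\left(4199 + y{\left(-25,-67 \right)}\right) \left(- \frac{4815}{-4310} + 2934\right) = \left(4199 - -983\right) \left(- \frac{4815}{-4310} + 2934\right) = \left(4199 - -983\right) \left(\left(-4815\right) \left(- \frac{1}{4310}\right) + 2934\right) = \left(4199 + 983\right) \left(\frac{963}{862} + 2934\right) = 5182 \cdot \frac{2530071}{862} = \frac{6555413961}{431}$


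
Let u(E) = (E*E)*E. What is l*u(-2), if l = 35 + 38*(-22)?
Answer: 6408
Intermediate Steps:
u(E) = E**3 (u(E) = E**2*E = E**3)
l = -801 (l = 35 - 836 = -801)
l*u(-2) = -801*(-2)**3 = -801*(-8) = 6408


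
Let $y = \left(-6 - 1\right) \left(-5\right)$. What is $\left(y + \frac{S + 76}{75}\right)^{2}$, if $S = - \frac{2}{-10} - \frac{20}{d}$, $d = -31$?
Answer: $\frac{175381713796}{135140625} \approx 1297.8$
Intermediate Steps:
$S = \frac{131}{155}$ ($S = - \frac{2}{-10} - \frac{20}{-31} = \left(-2\right) \left(- \frac{1}{10}\right) - - \frac{20}{31} = \frac{1}{5} + \frac{20}{31} = \frac{131}{155} \approx 0.84516$)
$y = 35$ ($y = \left(-7\right) \left(-5\right) = 35$)
$\left(y + \frac{S + 76}{75}\right)^{2} = \left(35 + \frac{\frac{131}{155} + 76}{75}\right)^{2} = \left(35 + \frac{11911}{155} \cdot \frac{1}{75}\right)^{2} = \left(35 + \frac{11911}{11625}\right)^{2} = \left(\frac{418786}{11625}\right)^{2} = \frac{175381713796}{135140625}$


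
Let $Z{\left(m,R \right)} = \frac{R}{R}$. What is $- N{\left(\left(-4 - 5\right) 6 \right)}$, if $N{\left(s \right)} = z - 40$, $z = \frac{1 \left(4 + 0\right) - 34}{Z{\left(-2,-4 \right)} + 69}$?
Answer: $\frac{283}{7} \approx 40.429$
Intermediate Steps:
$Z{\left(m,R \right)} = 1$
$z = - \frac{3}{7}$ ($z = \frac{1 \left(4 + 0\right) - 34}{1 + 69} = \frac{1 \cdot 4 - 34}{70} = \left(4 - 34\right) \frac{1}{70} = \left(-30\right) \frac{1}{70} = - \frac{3}{7} \approx -0.42857$)
$N{\left(s \right)} = - \frac{283}{7}$ ($N{\left(s \right)} = - \frac{3}{7} - 40 = - \frac{283}{7}$)
$- N{\left(\left(-4 - 5\right) 6 \right)} = \left(-1\right) \left(- \frac{283}{7}\right) = \frac{283}{7}$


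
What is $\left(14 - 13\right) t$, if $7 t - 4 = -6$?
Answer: $- \frac{2}{7} \approx -0.28571$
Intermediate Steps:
$t = - \frac{2}{7}$ ($t = \frac{4}{7} + \frac{1}{7} \left(-6\right) = \frac{4}{7} - \frac{6}{7} = - \frac{2}{7} \approx -0.28571$)
$\left(14 - 13\right) t = \left(14 - 13\right) \left(- \frac{2}{7}\right) = 1 \left(- \frac{2}{7}\right) = - \frac{2}{7}$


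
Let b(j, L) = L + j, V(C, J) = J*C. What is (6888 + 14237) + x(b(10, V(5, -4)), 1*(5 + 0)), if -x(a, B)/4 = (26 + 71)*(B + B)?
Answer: 17245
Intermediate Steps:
V(C, J) = C*J
x(a, B) = -776*B (x(a, B) = -4*(26 + 71)*(B + B) = -388*2*B = -776*B)
(6888 + 14237) + x(b(10, V(5, -4)), 1*(5 + 0)) = (6888 + 14237) - 776*(5 + 0) = 21125 - 776*5 = 21125 - 3880 = 17245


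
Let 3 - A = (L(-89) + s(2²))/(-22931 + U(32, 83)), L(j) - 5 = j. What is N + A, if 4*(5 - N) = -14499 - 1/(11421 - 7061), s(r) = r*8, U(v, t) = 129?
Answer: 55562441317/15294880 ≈ 3632.7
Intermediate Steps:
L(j) = 5 + j
s(r) = 8*r
N = 63302841/17440 (N = 5 - (-14499 - 1/(11421 - 7061))/4 = 5 - (-14499 - 1/4360)/4 = 5 - ¼*(-63215641/4360) = 5 + 63215641/17440 = 63302841/17440 ≈ 3629.8)
A = 2629/877 (A = 3 - ((5 - 89) + 8*2²)/(-22931 + 129) = 3 - (-84 + 8*4)/(-22802) = 3 - (-84 + 32)*(-1)/22802 = 3 - (-52)*(-1)/22802 = 3 - 1*2/877 = 3 - 2/877 = 2629/877 ≈ 2.9977)
N + A = 63302841/17440 + 2629/877 = 55562441317/15294880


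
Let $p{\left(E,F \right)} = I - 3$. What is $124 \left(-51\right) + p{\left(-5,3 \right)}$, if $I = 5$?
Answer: $-6322$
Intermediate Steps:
$p{\left(E,F \right)} = 2$ ($p{\left(E,F \right)} = 5 - 3 = 2$)
$124 \left(-51\right) + p{\left(-5,3 \right)} = 124 \left(-51\right) + 2 = -6324 + 2 = -6322$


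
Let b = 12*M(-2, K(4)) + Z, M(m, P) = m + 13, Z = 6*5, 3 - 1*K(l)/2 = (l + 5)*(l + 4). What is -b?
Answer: -162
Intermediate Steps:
K(l) = 6 - 2*(4 + l)*(5 + l) (K(l) = 6 - 2*(l + 5)*(l + 4) = 6 - 2*(5 + l)*(4 + l) = 6 - 2*(4 + l)*(5 + l))
Z = 30
M(m, P) = 13 + m
b = 162 (b = 12*(13 - 2) + 30 = 12*11 + 30 = 132 + 30 = 162)
-b = -1*162 = -162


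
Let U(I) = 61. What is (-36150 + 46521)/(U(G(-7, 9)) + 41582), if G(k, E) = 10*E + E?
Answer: 3457/13881 ≈ 0.24905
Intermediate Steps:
G(k, E) = 11*E
(-36150 + 46521)/(U(G(-7, 9)) + 41582) = (-36150 + 46521)/(61 + 41582) = 10371/41643 = 10371*(1/41643) = 3457/13881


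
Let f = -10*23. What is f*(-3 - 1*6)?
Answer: 2070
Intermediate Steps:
f = -230
f*(-3 - 1*6) = -230*(-3 - 1*6) = -230*(-3 - 6) = -230*(-9) = 2070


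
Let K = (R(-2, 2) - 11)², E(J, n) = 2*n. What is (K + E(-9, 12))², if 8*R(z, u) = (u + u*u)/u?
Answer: 76755121/4096 ≈ 18739.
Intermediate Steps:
R(z, u) = (u + u²)/(8*u) (R(z, u) = ((u + u*u)/u)/8 = ((u + u²)/u)/8 = (u + u²)/(8*u))
K = 7225/64 (K = ((⅛ + (⅛)*2) - 11)² = ((⅛ + ¼) - 11)² = (3/8 - 11)² = (-85/8)² = 7225/64 ≈ 112.89)
(K + E(-9, 12))² = (7225/64 + 2*12)² = (7225/64 + 24)² = (8761/64)² = 76755121/4096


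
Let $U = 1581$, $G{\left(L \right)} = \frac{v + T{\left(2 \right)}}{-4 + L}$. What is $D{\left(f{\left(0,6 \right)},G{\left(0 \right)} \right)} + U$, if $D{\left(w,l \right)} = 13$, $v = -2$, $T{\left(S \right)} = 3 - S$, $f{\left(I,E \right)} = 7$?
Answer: $1594$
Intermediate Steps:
$G{\left(L \right)} = - \frac{1}{-4 + L}$ ($G{\left(L \right)} = \frac{-2 + \left(3 - 2\right)}{-4 + L} = \frac{-2 + 1}{-4 + L} = - \frac{1}{-4 + L}$)
$D{\left(f{\left(0,6 \right)},G{\left(0 \right)} \right)} + U = 13 + 1581 = 1594$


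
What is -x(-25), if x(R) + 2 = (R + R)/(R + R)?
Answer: 1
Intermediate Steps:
x(R) = -1 (x(R) = -2 + (R + R)/(R + R) = -2 + (2*R)/((2*R)) = -2 + (2*R)*(1/(2*R)) = -2 + 1 = -1)
-x(-25) = -1*(-1) = 1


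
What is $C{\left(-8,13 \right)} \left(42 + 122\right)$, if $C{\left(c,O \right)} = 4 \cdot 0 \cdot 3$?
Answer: $0$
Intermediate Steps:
$C{\left(c,O \right)} = 0$ ($C{\left(c,O \right)} = 0 \cdot 3 = 0$)
$C{\left(-8,13 \right)} \left(42 + 122\right) = 0 \left(42 + 122\right) = 0 \cdot 164 = 0$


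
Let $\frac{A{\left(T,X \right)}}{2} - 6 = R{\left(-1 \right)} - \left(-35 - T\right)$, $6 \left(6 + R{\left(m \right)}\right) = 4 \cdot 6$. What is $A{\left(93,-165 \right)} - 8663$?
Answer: $-8399$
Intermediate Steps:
$R{\left(m \right)} = -2$ ($R{\left(m \right)} = -6 + \frac{4 \cdot 6}{6} = -6 + \frac{1}{6} \cdot 24 = -6 + 4 = -2$)
$A{\left(T,X \right)} = 78 + 2 T$ ($A{\left(T,X \right)} = 12 + 2 \left(-2 - \left(-35 - T\right)\right) = 12 + 2 \left(-2 + \left(35 + T\right)\right) = 12 + 2 \left(33 + T\right) = 12 + \left(66 + 2 T\right) = 78 + 2 T$)
$A{\left(93,-165 \right)} - 8663 = \left(78 + 2 \cdot 93\right) - 8663 = \left(78 + 186\right) - 8663 = 264 - 8663 = -8399$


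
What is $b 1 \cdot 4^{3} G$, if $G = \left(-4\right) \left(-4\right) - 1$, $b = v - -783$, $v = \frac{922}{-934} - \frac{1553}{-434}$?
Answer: $\frac{76426584480}{101339} \approx 7.5417 \cdot 10^{5}$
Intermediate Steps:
$v = \frac{525177}{202678}$ ($v = 922 \left(- \frac{1}{934}\right) - - \frac{1553}{434} = - \frac{461}{467} + \frac{1553}{434} = \frac{525177}{202678} \approx 2.5912$)
$b = \frac{159222051}{202678}$ ($b = \frac{525177}{202678} - -783 = \frac{525177}{202678} + 783 = \frac{159222051}{202678} \approx 785.59$)
$G = 15$ ($G = 16 - 1 = 15$)
$b 1 \cdot 4^{3} G = \frac{159222051 \cdot 1 \cdot 4^{3} \cdot 15}{202678} = \frac{159222051 \cdot 1 \cdot 64 \cdot 15}{202678} = \frac{159222051 \cdot 64 \cdot 15}{202678} = \frac{159222051}{202678} \cdot 960 = \frac{76426584480}{101339}$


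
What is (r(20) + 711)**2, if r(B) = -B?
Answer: 477481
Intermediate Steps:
(r(20) + 711)**2 = (-1*20 + 711)**2 = (-20 + 711)**2 = 691**2 = 477481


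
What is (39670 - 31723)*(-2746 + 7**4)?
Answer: -2741715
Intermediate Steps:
(39670 - 31723)*(-2746 + 7**4) = 7947*(-2746 + 2401) = 7947*(-345) = -2741715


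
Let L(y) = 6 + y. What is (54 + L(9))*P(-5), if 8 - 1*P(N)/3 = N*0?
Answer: 1656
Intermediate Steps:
P(N) = 24 (P(N) = 24 - 3*N*0 = 24 - 3*0 = 24 + 0 = 24)
(54 + L(9))*P(-5) = (54 + (6 + 9))*24 = (54 + 15)*24 = 69*24 = 1656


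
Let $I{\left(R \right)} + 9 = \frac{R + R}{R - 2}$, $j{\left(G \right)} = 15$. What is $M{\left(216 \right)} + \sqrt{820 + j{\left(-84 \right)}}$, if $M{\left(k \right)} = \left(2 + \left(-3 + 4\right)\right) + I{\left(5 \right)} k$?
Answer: $-1221 + \sqrt{835} \approx -1192.1$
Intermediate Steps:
$I{\left(R \right)} = -9 + \frac{2 R}{-2 + R}$ ($I{\left(R \right)} = -9 + \frac{R + R}{R - 2} = -9 + \frac{2 R}{-2 + R}$)
$M{\left(k \right)} = 3 - \frac{17 k}{3}$ ($M{\left(k \right)} = \left(2 + \left(-3 + 4\right)\right) + \frac{18 - 35}{-2 + 5} k = \left(2 + 1\right) + \frac{18 - 35}{3} k = 3 + \frac{1}{3} \left(-17\right) k = 3 - \frac{17 k}{3}$)
$M{\left(216 \right)} + \sqrt{820 + j{\left(-84 \right)}} = \left(3 - 1224\right) + \sqrt{820 + 15} = \left(3 - 1224\right) + \sqrt{835} = -1221 + \sqrt{835}$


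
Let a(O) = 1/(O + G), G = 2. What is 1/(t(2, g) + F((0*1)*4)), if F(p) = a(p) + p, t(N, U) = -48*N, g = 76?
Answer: -2/191 ≈ -0.010471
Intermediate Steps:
a(O) = 1/(2 + O) (a(O) = 1/(O + 2) = 1/(2 + O))
F(p) = p + 1/(2 + p) (F(p) = 1/(2 + p) + p = p + 1/(2 + p))
1/(t(2, g) + F((0*1)*4)) = 1/(-48*2 + (1 + ((0*1)*4)*(2 + (0*1)*4))/(2 + (0*1)*4)) = 1/(-96 + (1 + (0*4)*(2 + 0*4))/(2 + 0*4)) = 1/(-96 + (1 + 0*(2 + 0))/(2 + 0)) = 1/(-96 + (1 + 0*2)/2) = 1/(-96 + (1 + 0)/2) = 1/(-96 + (½)*1) = 1/(-96 + ½) = 1/(-191/2) = -2/191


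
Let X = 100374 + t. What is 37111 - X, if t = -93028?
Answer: 29765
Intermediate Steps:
X = 7346 (X = 100374 - 93028 = 7346)
37111 - X = 37111 - 1*7346 = 37111 - 7346 = 29765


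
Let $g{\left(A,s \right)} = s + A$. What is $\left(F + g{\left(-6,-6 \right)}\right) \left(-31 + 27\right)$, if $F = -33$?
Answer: $180$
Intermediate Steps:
$g{\left(A,s \right)} = A + s$
$\left(F + g{\left(-6,-6 \right)}\right) \left(-31 + 27\right) = \left(-33 - 12\right) \left(-31 + 27\right) = \left(-33 - 12\right) \left(-4\right) = \left(-45\right) \left(-4\right) = 180$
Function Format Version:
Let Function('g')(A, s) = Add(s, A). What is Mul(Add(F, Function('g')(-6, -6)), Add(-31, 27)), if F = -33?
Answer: 180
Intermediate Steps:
Function('g')(A, s) = Add(A, s)
Mul(Add(F, Function('g')(-6, -6)), Add(-31, 27)) = Mul(Add(-33, Add(-6, -6)), Add(-31, 27)) = Mul(Add(-33, -12), -4) = Mul(-45, -4) = 180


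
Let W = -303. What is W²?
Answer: 91809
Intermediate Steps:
W² = (-303)² = 91809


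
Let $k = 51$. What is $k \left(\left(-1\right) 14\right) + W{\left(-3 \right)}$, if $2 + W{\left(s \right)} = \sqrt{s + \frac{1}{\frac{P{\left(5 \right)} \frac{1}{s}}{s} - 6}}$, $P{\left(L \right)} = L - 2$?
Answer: $-716 + \frac{3 i \sqrt{102}}{17} \approx -716.0 + 1.7823 i$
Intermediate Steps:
$P{\left(L \right)} = -2 + L$
$W{\left(s \right)} = -2 + \sqrt{s + \frac{1}{-6 + \frac{3}{s^{2}}}}$ ($W{\left(s \right)} = -2 + \sqrt{s + \frac{1}{\frac{\left(-2 + 5\right) \frac{1}{s}}{s} - 6}} = -2 + \sqrt{s + \frac{1}{\frac{3 \frac{1}{s}}{s} - 6}} = -2 + \sqrt{s + \frac{1}{\frac{3}{s^{2}} - 6}} = -2 + \sqrt{s + \frac{1}{-6 + \frac{3}{s^{2}}}}$)
$k \left(\left(-1\right) 14\right) + W{\left(-3 \right)} = 51 \left(\left(-1\right) 14\right) - \left(2 - \frac{\sqrt{3} \sqrt{- \frac{3 \left(-3 - -3 + 6 \left(-3\right)^{2}\right)}{-1 + 2 \left(-3\right)^{2}}}}{3}\right) = 51 \left(-14\right) - \left(2 - \frac{\sqrt{3} \sqrt{- \frac{3 \left(-3 + 3 + 6 \cdot 9\right)}{-1 + 2 \cdot 9}}}{3}\right) = -714 - \left(2 - \frac{\sqrt{3} \sqrt{- \frac{3 \left(-3 + 3 + 54\right)}{-1 + 18}}}{3}\right) = -714 - \left(2 - \frac{\sqrt{3} \sqrt{\left(-3\right) \frac{1}{17} \cdot 54}}{3}\right) = -714 - \left(2 - \frac{\sqrt{3} \sqrt{- \frac{162}{17}}}{3}\right) = -714 - \left(2 - \frac{\sqrt{3} \frac{9 i \sqrt{34}}{17}}{3}\right) = -714 - \left(2 - \frac{3 i \sqrt{102}}{17}\right) = -716 + \frac{3 i \sqrt{102}}{17}$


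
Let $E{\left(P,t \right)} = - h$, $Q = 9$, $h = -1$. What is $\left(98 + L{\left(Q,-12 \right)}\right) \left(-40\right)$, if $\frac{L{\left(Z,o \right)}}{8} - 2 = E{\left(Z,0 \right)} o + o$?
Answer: $3120$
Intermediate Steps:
$E{\left(P,t \right)} = 1$ ($E{\left(P,t \right)} = \left(-1\right) \left(-1\right) = 1$)
$L{\left(Z,o \right)} = 16 + 16 o$ ($L{\left(Z,o \right)} = 16 + 8 \left(1 o + o\right) = 16 + 8 \left(o + o\right) = 16 + 8 \cdot 2 o = 16 + 16 o$)
$\left(98 + L{\left(Q,-12 \right)}\right) \left(-40\right) = \left(98 + \left(16 + 16 \left(-12\right)\right)\right) \left(-40\right) = \left(98 + \left(16 - 192\right)\right) \left(-40\right) = \left(98 - 176\right) \left(-40\right) = \left(-78\right) \left(-40\right) = 3120$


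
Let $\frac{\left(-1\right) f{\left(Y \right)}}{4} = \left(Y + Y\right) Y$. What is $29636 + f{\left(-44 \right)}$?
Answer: $14148$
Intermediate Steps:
$f{\left(Y \right)} = - 8 Y^{2}$ ($f{\left(Y \right)} = - 4 \left(Y + Y\right) Y = - 4 \cdot 2 Y Y = - 4 \cdot 2 Y^{2} = - 8 Y^{2}$)
$29636 + f{\left(-44 \right)} = 29636 - 8 \left(-44\right)^{2} = 29636 - 15488 = 14148$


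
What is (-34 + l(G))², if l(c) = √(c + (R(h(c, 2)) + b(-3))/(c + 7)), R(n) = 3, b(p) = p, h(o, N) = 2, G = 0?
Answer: 1156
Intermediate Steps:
l(c) = √c (l(c) = √(c + (3 - 3)/(c + 7)) = √(c + 0/(7 + c)) = √(c + 0) = √c)
(-34 + l(G))² = (-34 + √0)² = (-34 + 0)² = (-34)² = 1156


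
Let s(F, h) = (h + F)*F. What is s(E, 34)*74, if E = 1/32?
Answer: 40293/512 ≈ 78.697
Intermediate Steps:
E = 1/32 ≈ 0.031250
s(F, h) = F*(F + h) (s(F, h) = (F + h)*F = F*(F + h))
s(E, 34)*74 = ((1/32 + 34)/32)*74 = ((1/32)*(1089/32))*74 = (1089/1024)*74 = 40293/512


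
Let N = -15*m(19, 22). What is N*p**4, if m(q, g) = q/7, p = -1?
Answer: -285/7 ≈ -40.714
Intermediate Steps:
m(q, g) = q/7 (m(q, g) = q*(1/7) = q/7)
N = -285/7 (N = -15*19/7 = -285/7 ≈ -40.714)
N*p**4 = -285/7*(-1)**4 = -285/7*1 = -285/7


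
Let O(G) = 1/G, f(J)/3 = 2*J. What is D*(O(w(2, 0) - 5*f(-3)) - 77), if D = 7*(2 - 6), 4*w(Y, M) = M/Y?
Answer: 97006/45 ≈ 2155.7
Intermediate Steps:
w(Y, M) = M/(4*Y) (w(Y, M) = (M/Y)/4 = M/(4*Y))
f(J) = 6*J (f(J) = 3*(2*J) = 6*J)
D = -28 (D = 7*(-4) = -28)
D*(O(w(2, 0) - 5*f(-3)) - 77) = -28*(1/((1/4)*0/2 - 30*(-3)) - 77) = -28*(1/((1/4)*0*(1/2) - 5*(-18)) - 77) = -28*(1/(0 + 90) - 77) = -28*(1/90 - 77) = -28*(-6929/90) = 97006/45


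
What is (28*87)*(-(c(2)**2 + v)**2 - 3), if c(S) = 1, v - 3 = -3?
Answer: -9744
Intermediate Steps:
v = 0 (v = 3 - 3 = 0)
(28*87)*(-(c(2)**2 + v)**2 - 3) = (28*87)*(-(1**2 + 0)**2 - 3) = 2436*(-(1 + 0)**2 - 3) = 2436*(-1*1**2 - 3) = 2436*(-1*1 - 3) = 2436*(-1 - 3) = 2436*(-4) = -9744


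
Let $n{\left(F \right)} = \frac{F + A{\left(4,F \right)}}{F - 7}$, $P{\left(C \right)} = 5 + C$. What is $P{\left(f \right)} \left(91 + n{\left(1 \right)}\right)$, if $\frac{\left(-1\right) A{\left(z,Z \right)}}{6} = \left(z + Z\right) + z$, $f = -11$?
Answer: $-599$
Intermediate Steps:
$A{\left(z,Z \right)} = - 12 z - 6 Z$ ($A{\left(z,Z \right)} = - 6 \left(\left(z + Z\right) + z\right) = - 6 \left(\left(Z + z\right) + z\right) = - 6 \left(Z + 2 z\right) = - 12 z - 6 Z$)
$n{\left(F \right)} = \frac{-48 - 5 F}{-7 + F}$ ($n{\left(F \right)} = \frac{F - \left(48 + 6 F\right)}{F - 7} = \frac{F - \left(48 + 6 F\right)}{-7 + F} = \frac{-48 - 5 F}{-7 + F}$)
$P{\left(f \right)} \left(91 + n{\left(1 \right)}\right) = \left(5 - 11\right) \left(91 + \frac{-48 - 5}{-7 + 1}\right) = - 6 \left(91 + \frac{-48 - 5}{-6}\right) = - 6 \left(91 - - \frac{53}{6}\right) = - 6 \left(91 + \frac{53}{6}\right) = \left(-6\right) \frac{599}{6} = -599$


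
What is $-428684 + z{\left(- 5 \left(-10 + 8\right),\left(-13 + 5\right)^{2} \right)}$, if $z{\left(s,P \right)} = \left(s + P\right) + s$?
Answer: $-428600$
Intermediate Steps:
$z{\left(s,P \right)} = P + 2 s$ ($z{\left(s,P \right)} = \left(P + s\right) + s = P + 2 s$)
$-428684 + z{\left(- 5 \left(-10 + 8\right),\left(-13 + 5\right)^{2} \right)} = -428684 + \left(\left(-13 + 5\right)^{2} + 2 \left(- 5 \left(-10 + 8\right)\right)\right) = -428684 + \left(\left(-8\right)^{2} + 2 \left(\left(-5\right) \left(-2\right)\right)\right) = -428684 + \left(64 + 2 \cdot 10\right) = -428684 + \left(64 + 20\right) = -428684 + 84 = -428600$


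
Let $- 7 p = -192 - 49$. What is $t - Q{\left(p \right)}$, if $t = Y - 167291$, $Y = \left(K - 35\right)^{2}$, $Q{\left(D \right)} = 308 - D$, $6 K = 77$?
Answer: $- \frac{42102449}{252} \approx -1.6707 \cdot 10^{5}$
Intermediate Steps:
$K = \frac{77}{6}$ ($K = \frac{1}{6} \cdot 77 = \frac{77}{6} \approx 12.833$)
$p = \frac{241}{7}$ ($p = - \frac{-192 - 49}{7} = \left(- \frac{1}{7}\right) \left(-241\right) = \frac{241}{7} \approx 34.429$)
$Y = \frac{17689}{36}$ ($Y = \left(\frac{77}{6} - 35\right)^{2} = \left(- \frac{133}{6}\right)^{2} = \frac{17689}{36} \approx 491.36$)
$t = - \frac{6004787}{36}$ ($t = \frac{17689}{36} - 167291 = - \frac{6004787}{36} \approx -1.668 \cdot 10^{5}$)
$t - Q{\left(p \right)} = - \frac{6004787}{36} - \left(308 - \frac{241}{7}\right) = - \frac{6004787}{36} - \frac{1915}{7} = - \frac{42102449}{252}$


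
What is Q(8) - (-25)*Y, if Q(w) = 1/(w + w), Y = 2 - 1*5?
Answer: -1199/16 ≈ -74.938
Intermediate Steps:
Y = -3 (Y = 2 - 5 = -3)
Q(w) = 1/(2*w)
Q(8) - (-25)*Y = (½)/8 - (-25)*(-3) = (½)*(⅛) - 1*75 = 1/16 - 75 = -1199/16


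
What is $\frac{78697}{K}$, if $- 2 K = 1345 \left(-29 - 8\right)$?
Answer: $\frac{157394}{49765} \approx 3.1627$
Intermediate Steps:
$K = \frac{49765}{2}$ ($K = - \frac{1345 \left(-29 - 8\right)}{2} = - \frac{1345 \left(-37\right)}{2} = \left(- \frac{1}{2}\right) \left(-49765\right) = \frac{49765}{2} \approx 24883.0$)
$\frac{78697}{K} = \frac{78697}{\frac{49765}{2}} = 78697 \cdot \frac{2}{49765} = \frac{157394}{49765}$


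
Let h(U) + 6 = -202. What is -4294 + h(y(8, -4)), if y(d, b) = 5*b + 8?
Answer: -4502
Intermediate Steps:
y(d, b) = 8 + 5*b
h(U) = -208 (h(U) = -6 - 202 = -208)
-4294 + h(y(8, -4)) = -4294 - 208 = -4502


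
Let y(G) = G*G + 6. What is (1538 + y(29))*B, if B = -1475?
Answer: -3517875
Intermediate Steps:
y(G) = 6 + G² (y(G) = G² + 6 = 6 + G²)
(1538 + y(29))*B = (1538 + (6 + 29²))*(-1475) = (1538 + (6 + 841))*(-1475) = (1538 + 847)*(-1475) = 2385*(-1475) = -3517875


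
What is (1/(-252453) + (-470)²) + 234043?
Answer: 114851725178/252453 ≈ 4.5494e+5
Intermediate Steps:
(1/(-252453) + (-470)²) + 234043 = (-1/252453 + 220900) + 234043 = 55766867699/252453 + 234043 = 114851725178/252453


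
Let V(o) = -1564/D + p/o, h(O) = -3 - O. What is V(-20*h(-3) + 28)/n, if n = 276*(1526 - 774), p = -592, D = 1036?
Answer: -5867/53755968 ≈ -0.00010914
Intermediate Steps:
V(o) = -391/259 - 592/o (V(o) = -1564/1036 - 592/o = -1564*1/1036 - 592/o = -391/259 - 592/o)
n = 207552 (n = 276*752 = 207552)
V(-20*h(-3) + 28)/n = (-391/259 - 592/(-20*(-3 - 1*(-3)) + 28))/207552 = (-391/259 - 592/(-20*(-3 + 3) + 28))*(1/207552) = (-391/259 - 592/(-20*0 + 28))*(1/207552) = (-391/259 - 592/(0 + 28))*(1/207552) = (-391/259 - 592/28)*(1/207552) = (-391/259 - 592*1/28)*(1/207552) = (-391/259 - 148/7)*(1/207552) = -5867/259*1/207552 = -5867/53755968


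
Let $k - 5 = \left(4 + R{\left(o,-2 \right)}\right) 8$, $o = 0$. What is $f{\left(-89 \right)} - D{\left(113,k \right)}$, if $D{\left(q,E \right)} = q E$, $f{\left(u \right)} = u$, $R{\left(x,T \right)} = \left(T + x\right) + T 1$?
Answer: $-654$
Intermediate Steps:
$R{\left(x,T \right)} = x + 2 T$ ($R{\left(x,T \right)} = \left(T + x\right) + T = x + 2 T$)
$k = 5$ ($k = 5 + \left(4 + \left(0 + 2 \left(-2\right)\right)\right) 8 = 5 + \left(4 + \left(0 - 4\right)\right) 8 = 5 + \left(4 - 4\right) 8 = 5 + 0 \cdot 8 = 5 + 0 = 5$)
$D{\left(q,E \right)} = E q$
$f{\left(-89 \right)} - D{\left(113,k \right)} = -89 - 5 \cdot 113 = -89 - 565 = -654$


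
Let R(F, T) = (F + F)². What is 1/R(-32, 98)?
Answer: 1/4096 ≈ 0.00024414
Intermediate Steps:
R(F, T) = 4*F² (R(F, T) = (2*F)² = 4*F²)
1/R(-32, 98) = 1/(4*(-32)²) = 1/(4*1024) = 1/4096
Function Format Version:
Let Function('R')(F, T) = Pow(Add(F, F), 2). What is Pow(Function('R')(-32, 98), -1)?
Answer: Rational(1, 4096) ≈ 0.00024414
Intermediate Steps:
Function('R')(F, T) = Mul(4, Pow(F, 2)) (Function('R')(F, T) = Pow(Mul(2, F), 2) = Mul(4, Pow(F, 2)))
Pow(Function('R')(-32, 98), -1) = Pow(Mul(4, Pow(-32, 2)), -1) = Pow(Mul(4, 1024), -1) = Pow(4096, -1) = Rational(1, 4096)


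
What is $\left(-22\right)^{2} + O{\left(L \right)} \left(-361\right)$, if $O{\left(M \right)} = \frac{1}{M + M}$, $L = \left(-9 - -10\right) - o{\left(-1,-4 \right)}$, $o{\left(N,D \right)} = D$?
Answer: $\frac{4479}{10} \approx 447.9$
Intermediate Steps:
$L = 5$ ($L = \left(-9 - -10\right) - -4 = \left(-9 + 10\right) + 4 = 1 + 4 = 5$)
$O{\left(M \right)} = \frac{1}{2 M}$
$\left(-22\right)^{2} + O{\left(L \right)} \left(-361\right) = \left(-22\right)^{2} + \frac{1}{2 \cdot 5} \left(-361\right) = 484 + \frac{1}{2} \cdot \frac{1}{5} \left(-361\right) = 484 + \frac{1}{10} \left(-361\right) = 484 - \frac{361}{10} = \frac{4479}{10}$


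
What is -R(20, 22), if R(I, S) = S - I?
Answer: -2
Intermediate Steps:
-R(20, 22) = -(22 - 1*20) = -(22 - 20) = -1*2 = -2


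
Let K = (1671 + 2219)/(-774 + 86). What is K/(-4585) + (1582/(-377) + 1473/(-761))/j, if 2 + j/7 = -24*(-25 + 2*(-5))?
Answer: 7122816291/37919954554664 ≈ 0.00018784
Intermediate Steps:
K = -1945/344 (K = 3890/(-688) = 3890*(-1/688) = -1945/344 ≈ -5.6541)
j = 5866 (j = -14 + 7*(-24*(-25 + 2*(-5))) = -14 + 7*(-24*(-25 - 10)) = -14 + 7*(-24*(-35)) = -14 + 7*840 = -14 + 5880 = 5866)
K/(-4585) + (1582/(-377) + 1473/(-761))/j = -1945/344/(-4585) + (1582/(-377) + 1473/(-761))/5866 = -1945/344*(-1/4585) + (1582*(-1/377) + 1473*(-1/761))*(1/5866) = 389/315448 + (-1582/377 - 1473/761)*(1/5866) = 389/315448 - 1759223/286897*1/5866 = 389/315448 - 1759223/1682937802 = 7122816291/37919954554664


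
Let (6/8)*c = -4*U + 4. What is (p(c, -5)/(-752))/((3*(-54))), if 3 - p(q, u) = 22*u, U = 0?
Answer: 113/121824 ≈ 0.00092757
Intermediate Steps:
c = 16/3 (c = 4*(-4*0 + 4)/3 = 4*(0 + 4)/3 = (4/3)*4 = 16/3 ≈ 5.3333)
p(q, u) = 3 - 22*u
(p(c, -5)/(-752))/((3*(-54))) = ((3 - 22*(-5))/(-752))/((3*(-54))) = ((3 + 110)*(-1/752))/(-162) = (113*(-1/752))*(-1/162) = -113/752*(-1/162) = 113/121824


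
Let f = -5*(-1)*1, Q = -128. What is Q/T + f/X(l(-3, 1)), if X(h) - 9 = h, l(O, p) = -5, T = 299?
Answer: 983/1196 ≈ 0.82191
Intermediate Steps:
X(h) = 9 + h
f = 5 (f = 5*1 = 5)
Q/T + f/X(l(-3, 1)) = -128/299 + 5/(9 - 5) = -128*1/299 + 5/4 = -128/299 + 5*(¼) = -128/299 + 5/4 = 983/1196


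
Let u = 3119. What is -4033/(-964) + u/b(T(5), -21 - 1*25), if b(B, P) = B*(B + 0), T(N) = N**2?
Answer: 5527341/602500 ≈ 9.1740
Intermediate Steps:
b(B, P) = B**2 (b(B, P) = B*B = B**2)
-4033/(-964) + u/b(T(5), -21 - 1*25) = -4033/(-964) + 3119/((5**2)**2) = -4033*(-1/964) + 3119/(25**2) = 4033/964 + 3119/625 = 5527341/602500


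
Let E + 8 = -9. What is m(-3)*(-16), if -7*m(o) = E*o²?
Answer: -2448/7 ≈ -349.71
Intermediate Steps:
E = -17 (E = -8 - 9 = -17)
m(o) = 17*o²/7 (m(o) = -(-17)*o²/7 = 17*o²/7)
m(-3)*(-16) = ((17/7)*(-3)²)*(-16) = ((17/7)*9)*(-16) = (153/7)*(-16) = -2448/7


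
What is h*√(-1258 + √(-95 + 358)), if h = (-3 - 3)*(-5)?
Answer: 30*√(-1258 + √263) ≈ 1057.2*I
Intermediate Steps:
h = 30 (h = -6*(-5) = 30)
h*√(-1258 + √(-95 + 358)) = 30*√(-1258 + √(-95 + 358)) = 30*√(-1258 + √263)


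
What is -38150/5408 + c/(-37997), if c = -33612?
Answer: -633905927/102743888 ≈ -6.1698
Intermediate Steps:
-38150/5408 + c/(-37997) = -38150/5408 - 33612/(-37997) = -38150*1/5408 - 33612*(-1/37997) = -19075/2704 + 33612/37997 = -633905927/102743888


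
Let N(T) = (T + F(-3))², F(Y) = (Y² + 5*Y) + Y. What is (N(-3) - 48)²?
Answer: 9216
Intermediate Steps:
F(Y) = Y² + 6*Y
N(T) = (-9 + T)² (N(T) = (T - 3*(6 - 3))² = (T - 3*3)² = (T - 9)² = (-9 + T)²)
(N(-3) - 48)² = ((-9 - 3)² - 48)² = ((-12)² - 48)² = (144 - 48)² = 96² = 9216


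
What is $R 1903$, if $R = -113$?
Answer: $-215039$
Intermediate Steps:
$R 1903 = \left(-113\right) 1903 = -215039$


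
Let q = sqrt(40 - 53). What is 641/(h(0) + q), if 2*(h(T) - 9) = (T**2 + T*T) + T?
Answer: 5769/94 - 641*I*sqrt(13)/94 ≈ 61.372 - 24.587*I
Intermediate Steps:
q = I*sqrt(13) (q = sqrt(-13) = I*sqrt(13) ≈ 3.6056*I)
h(T) = 9 + T**2 + T/2 (h(T) = 9 + ((T**2 + T*T) + T)/2 = 9 + ((T**2 + T**2) + T)/2 = 9 + (2*T**2 + T)/2 = 9 + (T + 2*T**2)/2 = 9 + (T**2 + T/2) = 9 + T**2 + T/2)
641/(h(0) + q) = 641/((9 + 0**2 + (1/2)*0) + I*sqrt(13)) = 641/((9 + 0 + 0) + I*sqrt(13)) = 641/(9 + I*sqrt(13))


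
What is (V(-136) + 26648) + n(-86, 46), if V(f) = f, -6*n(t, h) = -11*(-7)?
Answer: 158995/6 ≈ 26499.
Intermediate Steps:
n(t, h) = -77/6 (n(t, h) = -(-11)*(-7)/6 = -1/6*77 = -77/6)
(V(-136) + 26648) + n(-86, 46) = (-136 + 26648) - 77/6 = 26512 - 77/6 = 158995/6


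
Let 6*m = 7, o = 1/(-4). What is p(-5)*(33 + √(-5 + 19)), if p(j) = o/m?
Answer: -99/14 - 3*√14/14 ≈ -7.8732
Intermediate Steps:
o = -¼ ≈ -0.25000
m = 7/6 (m = (⅙)*7 = 7/6 ≈ 1.1667)
p(j) = -3/14 (p(j) = -1/(4*7/6) = -¼*6/7 = -3/14)
p(-5)*(33 + √(-5 + 19)) = -3*(33 + √(-5 + 19))/14 = -3*(33 + √14)/14 = -99/14 - 3*√14/14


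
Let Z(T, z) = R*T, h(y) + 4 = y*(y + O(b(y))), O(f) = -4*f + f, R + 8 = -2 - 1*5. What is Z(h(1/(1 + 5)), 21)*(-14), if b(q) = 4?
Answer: -7525/6 ≈ -1254.2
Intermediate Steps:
R = -15 (R = -8 + (-2 - 1*5) = -8 + (-2 - 5) = -8 - 7 = -15)
O(f) = -3*f
h(y) = -4 + y*(-12 + y) (h(y) = -4 + y*(y - 3*4) = -4 + y*(y - 12) = -4 + y*(-12 + y))
Z(T, z) = -15*T
Z(h(1/(1 + 5)), 21)*(-14) = -15*(-4 + (1/(1 + 5))² - 12/(1 + 5))*(-14) = -15*(-4 + (1/6)² - 12/6)*(-14) = -15*(-4 + (⅙)² - 12*⅙)*(-14) = -15*(-4 + 1/36 - 2)*(-14) = -15*(-215/36)*(-14) = (1075/12)*(-14) = -7525/6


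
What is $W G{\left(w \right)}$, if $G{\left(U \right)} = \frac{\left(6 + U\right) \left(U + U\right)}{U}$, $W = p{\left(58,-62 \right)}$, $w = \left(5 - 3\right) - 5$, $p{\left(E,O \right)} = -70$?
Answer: $-420$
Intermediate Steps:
$w = -3$ ($w = 2 - 5 = -3$)
$W = -70$
$G{\left(U \right)} = 12 + 2 U$ ($G{\left(U \right)} = \frac{\left(6 + U\right) 2 U}{U} = \frac{2 U \left(6 + U\right)}{U} = 12 + 2 U$)
$W G{\left(w \right)} = - 70 \left(12 + 2 \left(-3\right)\right) = - 70 \left(12 - 6\right) = \left(-70\right) 6 = -420$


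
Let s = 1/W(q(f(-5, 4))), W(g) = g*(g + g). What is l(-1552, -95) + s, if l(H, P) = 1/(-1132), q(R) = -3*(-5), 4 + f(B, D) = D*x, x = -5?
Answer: 341/254700 ≈ 0.0013388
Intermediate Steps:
f(B, D) = -4 - 5*D (f(B, D) = -4 + D*(-5) = -4 - 5*D)
q(R) = 15
l(H, P) = -1/1132
W(g) = 2*g² (W(g) = g*(2*g) = 2*g²)
s = 1/450 (s = 1/(2*15²) = 1/(2*225) = 1/450 ≈ 0.0022222)
l(-1552, -95) + s = -1/1132 + 1/450 = 341/254700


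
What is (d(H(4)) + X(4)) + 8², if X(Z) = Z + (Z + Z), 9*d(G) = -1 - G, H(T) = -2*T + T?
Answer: 229/3 ≈ 76.333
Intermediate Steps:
H(T) = -T
d(G) = -⅑ - G/9 (d(G) = (-1 - G)/9 = -⅑ - G/9)
X(Z) = 3*Z (X(Z) = Z + 2*Z = 3*Z)
(d(H(4)) + X(4)) + 8² = ((-⅑ - (-1)*4/9) + 3*4) + 8² = ((-⅑ - ⅑*(-4)) + 12) + 64 = ((-⅑ + 4/9) + 12) + 64 = (⅓ + 12) + 64 = 37/3 + 64 = 229/3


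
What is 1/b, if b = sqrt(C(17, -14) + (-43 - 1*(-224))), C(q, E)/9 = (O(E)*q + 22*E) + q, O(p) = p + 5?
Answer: -I*sqrt(3815)/3815 ≈ -0.01619*I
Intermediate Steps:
O(p) = 5 + p
C(q, E) = 9*q + 198*E + 9*q*(5 + E) (C(q, E) = 9*(((5 + E)*q + 22*E) + q) = 9*((q*(5 + E) + 22*E) + q) = 9*((22*E + q*(5 + E)) + q) = 9*(q + 22*E + q*(5 + E)) = 9*q + 198*E + 9*q*(5 + E))
b = I*sqrt(3815) (b = sqrt((9*17 + 198*(-14) + 9*17*(5 - 14)) + (-43 - 1*(-224))) = sqrt((153 - 2772 + 9*17*(-9)) + (-43 + 224)) = sqrt((153 - 2772 - 1377) + 181) = sqrt(-3996 + 181) = sqrt(-3815) = I*sqrt(3815) ≈ 61.766*I)
1/b = 1/(I*sqrt(3815)) = -I*sqrt(3815)/3815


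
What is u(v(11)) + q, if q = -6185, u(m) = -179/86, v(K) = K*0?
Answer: -532089/86 ≈ -6187.1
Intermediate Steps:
v(K) = 0
u(m) = -179/86 (u(m) = -179*1/86 = -179/86)
u(v(11)) + q = -179/86 - 6185 = -532089/86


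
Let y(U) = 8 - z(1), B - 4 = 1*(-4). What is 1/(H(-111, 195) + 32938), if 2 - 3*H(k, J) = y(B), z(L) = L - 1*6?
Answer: 3/98803 ≈ 3.0363e-5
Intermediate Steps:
z(L) = -6 + L (z(L) = L - 6 = -6 + L)
B = 0 (B = 4 + 1*(-4) = 4 - 4 = 0)
y(U) = 13 (y(U) = 8 - (-6 + 1) = 8 - 1*(-5) = 8 + 5 = 13)
H(k, J) = -11/3 (H(k, J) = 2/3 - 1/3*13 = 2/3 - 13/3 = -11/3)
1/(H(-111, 195) + 32938) = 1/(-11/3 + 32938) = 1/(98803/3) = 3/98803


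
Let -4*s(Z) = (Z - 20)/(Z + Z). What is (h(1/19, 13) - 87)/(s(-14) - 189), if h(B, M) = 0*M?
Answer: 4872/10601 ≈ 0.45958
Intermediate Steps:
s(Z) = -(-20 + Z)/(8*Z) (s(Z) = -(Z - 20)/(4*(Z + Z)) = -(-20 + Z)/(4*(2*Z)) = -(-20 + Z)*1/(2*Z)/4 = -(-20 + Z)/(8*Z))
h(B, M) = 0
(h(1/19, 13) - 87)/(s(-14) - 189) = (0 - 87)/((⅛)*(20 - 1*(-14))/(-14) - 189) = -87/((⅛)*(-1/14)*(20 + 14) - 189) = -87/((⅛)*(-1/14)*34 - 189) = -87/(-17/56 - 189) = -87/(-10601/56) = -87*(-56/10601) = 4872/10601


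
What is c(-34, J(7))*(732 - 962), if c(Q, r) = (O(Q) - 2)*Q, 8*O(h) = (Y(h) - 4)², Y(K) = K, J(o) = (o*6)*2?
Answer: 1395870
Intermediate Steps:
J(o) = 12*o (J(o) = (6*o)*2 = 12*o)
O(h) = (-4 + h)²/8 (O(h) = (h - 4)²/8 = (-4 + h)²/8)
c(Q, r) = Q*(-2 + (-4 + Q)²/8) (c(Q, r) = ((-4 + Q)²/8 - 2)*Q = (-2 + (-4 + Q)²/8)*Q = Q*(-2 + (-4 + Q)²/8))
c(-34, J(7))*(732 - 962) = ((⅛)*(-34)²*(-8 - 34))*(732 - 962) = ((⅛)*1156*(-42))*(-230) = -6069*(-230) = 1395870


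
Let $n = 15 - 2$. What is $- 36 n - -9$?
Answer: $-459$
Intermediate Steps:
$n = 13$
$- 36 n - -9 = \left(-36\right) 13 - -9 = -468 + \left(-15 + 24\right) = -468 + 9 = -459$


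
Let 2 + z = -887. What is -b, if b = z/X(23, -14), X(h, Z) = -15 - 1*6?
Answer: -127/3 ≈ -42.333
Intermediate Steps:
X(h, Z) = -21 (X(h, Z) = -15 - 6 = -21)
z = -889 (z = -2 - 887 = -889)
b = 127/3 (b = -889/(-21) = -889*(-1/21) = 127/3 ≈ 42.333)
-b = -1*127/3 = -127/3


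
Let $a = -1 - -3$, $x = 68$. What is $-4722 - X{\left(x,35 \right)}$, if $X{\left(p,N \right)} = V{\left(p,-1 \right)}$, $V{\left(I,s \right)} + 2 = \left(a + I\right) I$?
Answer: $-9480$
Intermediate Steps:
$a = 2$ ($a = -1 + 3 = 2$)
$V{\left(I,s \right)} = -2 + I \left(2 + I\right)$ ($V{\left(I,s \right)} = -2 + \left(2 + I\right) I = -2 + I \left(2 + I\right)$)
$X{\left(p,N \right)} = -2 + p^{2} + 2 p$
$-4722 - X{\left(x,35 \right)} = -4722 - \left(-2 + 68^{2} + 2 \cdot 68\right) = -4722 - \left(-2 + 4624 + 136\right) = -4722 - 4758 = -9480$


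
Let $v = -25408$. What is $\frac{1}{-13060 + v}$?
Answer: $- \frac{1}{38468} \approx -2.5996 \cdot 10^{-5}$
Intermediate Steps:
$\frac{1}{-13060 + v} = \frac{1}{-13060 - 25408} = \frac{1}{-38468} = - \frac{1}{38468}$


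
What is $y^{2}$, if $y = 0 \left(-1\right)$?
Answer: $0$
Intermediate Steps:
$y = 0$
$y^{2} = 0^{2} = 0$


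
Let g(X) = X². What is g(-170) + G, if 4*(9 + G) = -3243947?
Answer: -3128383/4 ≈ -7.8210e+5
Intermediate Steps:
G = -3243983/4 (G = -9 + (¼)*(-3243947) = -9 - 3243947/4 = -3243983/4 ≈ -8.1100e+5)
g(-170) + G = (-170)² - 3243983/4 = 28900 - 3243983/4 = -3128383/4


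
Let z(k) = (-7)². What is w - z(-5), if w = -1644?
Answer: -1693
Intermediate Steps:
z(k) = 49
w - z(-5) = -1644 - 1*49 = -1644 - 49 = -1693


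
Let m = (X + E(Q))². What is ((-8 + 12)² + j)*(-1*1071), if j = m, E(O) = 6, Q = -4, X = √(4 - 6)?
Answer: -53550 - 12852*I*√2 ≈ -53550.0 - 18175.0*I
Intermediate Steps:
X = I*√2 (X = √(-2) = I*√2 ≈ 1.4142*I)
m = (6 + I*√2)² (m = (I*√2 + 6)² = (6 + I*√2)² ≈ 34.0 + 16.971*I)
j = (6 + I*√2)² ≈ 34.0 + 16.971*I
((-8 + 12)² + j)*(-1*1071) = ((-8 + 12)² + (6 + I*√2)²)*(-1*1071) = (4² + (6 + I*√2)²)*(-1071) = (16 + (6 + I*√2)²)*(-1071) = -17136 - 1071*(6 + I*√2)²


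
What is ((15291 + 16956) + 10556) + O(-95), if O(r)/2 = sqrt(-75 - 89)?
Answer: 42803 + 4*I*sqrt(41) ≈ 42803.0 + 25.612*I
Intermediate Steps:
O(r) = 4*I*sqrt(41) (O(r) = 2*sqrt(-75 - 89) = 2*sqrt(-164) = 2*(2*I*sqrt(41)) = 4*I*sqrt(41))
((15291 + 16956) + 10556) + O(-95) = ((15291 + 16956) + 10556) + 4*I*sqrt(41) = (32247 + 10556) + 4*I*sqrt(41) = 42803 + 4*I*sqrt(41)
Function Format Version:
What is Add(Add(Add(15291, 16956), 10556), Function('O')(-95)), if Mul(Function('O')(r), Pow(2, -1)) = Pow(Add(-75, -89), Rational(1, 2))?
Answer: Add(42803, Mul(4, I, Pow(41, Rational(1, 2)))) ≈ Add(42803., Mul(25.612, I))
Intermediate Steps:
Function('O')(r) = Mul(4, I, Pow(41, Rational(1, 2))) (Function('O')(r) = Mul(2, Pow(Add(-75, -89), Rational(1, 2))) = Mul(2, Pow(-164, Rational(1, 2))) = Mul(2, Mul(2, I, Pow(41, Rational(1, 2)))) = Mul(4, I, Pow(41, Rational(1, 2))))
Add(Add(Add(15291, 16956), 10556), Function('O')(-95)) = Add(Add(Add(15291, 16956), 10556), Mul(4, I, Pow(41, Rational(1, 2)))) = Add(Add(32247, 10556), Mul(4, I, Pow(41, Rational(1, 2)))) = Add(42803, Mul(4, I, Pow(41, Rational(1, 2))))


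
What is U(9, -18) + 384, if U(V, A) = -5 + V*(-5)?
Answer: 334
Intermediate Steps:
U(V, A) = -5 - 5*V
U(9, -18) + 384 = (-5 - 5*9) + 384 = (-5 - 45) + 384 = -50 + 384 = 334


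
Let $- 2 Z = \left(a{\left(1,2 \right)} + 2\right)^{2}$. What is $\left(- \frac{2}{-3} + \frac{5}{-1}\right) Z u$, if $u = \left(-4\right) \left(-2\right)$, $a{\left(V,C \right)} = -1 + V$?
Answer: $\frac{208}{3} \approx 69.333$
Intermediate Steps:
$u = 8$
$Z = -2$ ($Z = - \frac{\left(\left(-1 + 1\right) + 2\right)^{2}}{2} = - \frac{\left(0 + 2\right)^{2}}{2} = - \frac{2^{2}}{2} = \left(- \frac{1}{2}\right) 4 = -2$)
$\left(- \frac{2}{-3} + \frac{5}{-1}\right) Z u = \left(- \frac{2}{-3} + \frac{5}{-1}\right) \left(-2\right) 8 = \left(\left(-2\right) \left(- \frac{1}{3}\right) + 5 \left(-1\right)\right) \left(-2\right) 8 = \left(\frac{2}{3} - 5\right) \left(-2\right) 8 = \left(- \frac{13}{3}\right) \left(-2\right) 8 = \frac{26}{3} \cdot 8 = \frac{208}{3}$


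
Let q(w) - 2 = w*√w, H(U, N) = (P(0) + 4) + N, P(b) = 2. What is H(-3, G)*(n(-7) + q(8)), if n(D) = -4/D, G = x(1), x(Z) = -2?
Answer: 72/7 + 64*√2 ≈ 100.80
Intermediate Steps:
G = -2
H(U, N) = 6 + N (H(U, N) = (2 + 4) + N = 6 + N)
q(w) = 2 + w^(3/2) (q(w) = 2 + w*√w = 2 + w^(3/2))
H(-3, G)*(n(-7) + q(8)) = (6 - 2)*(-4/(-7) + (2 + 8^(3/2))) = 4*(-4*(-⅐) + (2 + 16*√2)) = 4*(4/7 + (2 + 16*√2)) = 4*(18/7 + 16*√2) = 72/7 + 64*√2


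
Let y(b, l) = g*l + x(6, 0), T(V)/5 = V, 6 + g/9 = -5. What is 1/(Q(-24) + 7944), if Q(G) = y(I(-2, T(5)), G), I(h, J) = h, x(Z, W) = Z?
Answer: 1/10326 ≈ 9.6843e-5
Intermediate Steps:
g = -99 (g = -54 + 9*(-5) = -54 - 45 = -99)
T(V) = 5*V
y(b, l) = 6 - 99*l (y(b, l) = -99*l + 6 = 6 - 99*l)
Q(G) = 6 - 99*G
1/(Q(-24) + 7944) = 1/((6 - 99*(-24)) + 7944) = 1/((6 + 2376) + 7944) = 1/(2382 + 7944) = 1/10326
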